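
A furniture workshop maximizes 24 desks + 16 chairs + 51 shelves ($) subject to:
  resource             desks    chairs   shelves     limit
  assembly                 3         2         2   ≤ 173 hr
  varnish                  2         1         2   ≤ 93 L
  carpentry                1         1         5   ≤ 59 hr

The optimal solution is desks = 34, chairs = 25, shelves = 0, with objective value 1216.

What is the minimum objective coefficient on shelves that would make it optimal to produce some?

56

At the optimum: assembly uses 152 of 173 (slack = 21); varnish uses 93 of 93 (binding); carpentry uses 59 of 59 (binding).
By complementary slackness, y = 0 for the non-binding constraint.
The binding rows give the dual system: 2·y_varnish + 1·y_carpentry = 24 and 1·y_varnish + 1·y_carpentry = 16.
This yields shadow prices y_varnish = 8, y_carpentry = 8.
shelves enters the basis when its profit ≥ yᵀa₃ = 8·2 + 8·5 = 56.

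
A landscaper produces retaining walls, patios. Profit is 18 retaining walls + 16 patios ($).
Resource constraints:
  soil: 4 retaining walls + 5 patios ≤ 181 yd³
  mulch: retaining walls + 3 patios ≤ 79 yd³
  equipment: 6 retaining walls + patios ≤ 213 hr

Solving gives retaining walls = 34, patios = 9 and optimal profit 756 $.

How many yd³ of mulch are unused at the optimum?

18

mulch used = 1·34 + 3·9 = 61; slack = 79 − 61 = 18.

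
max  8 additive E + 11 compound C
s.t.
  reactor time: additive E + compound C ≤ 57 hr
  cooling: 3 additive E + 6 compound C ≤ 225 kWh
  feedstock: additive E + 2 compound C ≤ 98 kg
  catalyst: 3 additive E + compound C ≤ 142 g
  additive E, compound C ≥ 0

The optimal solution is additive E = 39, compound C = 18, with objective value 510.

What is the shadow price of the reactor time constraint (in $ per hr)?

Binding: reactor time and cooling. Non-binding: feedstock (23 unused), catalyst (7 unused).
Slack constraints have shadow price 0 (complementary slackness).
Dual feasibility on the basic columns requires 1·y_reactor time + 3·y_cooling = 8, 1·y_reactor time + 6·y_cooling = 11.
→ y_reactor time = 5 and y_cooling = 1.
Shadow price of reactor time = 5.

5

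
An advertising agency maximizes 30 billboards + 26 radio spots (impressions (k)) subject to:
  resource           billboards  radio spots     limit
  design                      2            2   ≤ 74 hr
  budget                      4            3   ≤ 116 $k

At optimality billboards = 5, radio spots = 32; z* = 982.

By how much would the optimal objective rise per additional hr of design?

7

Check each constraint at x*: design 74/74 (tight); budget 116/116 (tight).
From A_Bᵀ y = c: 2·y_design + 4·y_budget = 30; 2·y_design + 3·y_budget = 26.
Solving: y_design = 7, y_budget = 4.
Shadow price of design = 7.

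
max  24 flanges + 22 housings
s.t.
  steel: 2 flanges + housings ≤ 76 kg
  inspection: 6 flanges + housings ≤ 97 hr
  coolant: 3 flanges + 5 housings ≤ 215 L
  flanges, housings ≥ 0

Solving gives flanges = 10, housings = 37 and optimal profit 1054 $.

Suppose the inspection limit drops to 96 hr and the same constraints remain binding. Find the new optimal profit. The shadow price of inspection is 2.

1052

Δb = -1, so new z* = 1054 + (2)·(-1) = 1054 − 2 = 1052.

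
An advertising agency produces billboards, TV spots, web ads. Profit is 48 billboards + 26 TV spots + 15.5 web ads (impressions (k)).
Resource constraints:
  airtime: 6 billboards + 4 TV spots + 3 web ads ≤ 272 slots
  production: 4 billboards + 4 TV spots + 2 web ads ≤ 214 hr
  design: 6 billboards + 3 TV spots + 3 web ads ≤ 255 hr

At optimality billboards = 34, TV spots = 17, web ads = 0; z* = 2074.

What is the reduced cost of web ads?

Binding: airtime and design. Non-binding: production (10 unused).
Since production is not tight, its dual is 0.
From A_Bᵀ y = c: 6·y_airtime + 6·y_design = 48; 4·y_airtime + 3·y_design = 26.
→ y_airtime = 2 and y_design = 6.
Reduced cost of web ads: c₃ − yᵀa₃ = 15.5 − (2·3 + 6·3) = 15.5 − 24 = -8.5.

-8.5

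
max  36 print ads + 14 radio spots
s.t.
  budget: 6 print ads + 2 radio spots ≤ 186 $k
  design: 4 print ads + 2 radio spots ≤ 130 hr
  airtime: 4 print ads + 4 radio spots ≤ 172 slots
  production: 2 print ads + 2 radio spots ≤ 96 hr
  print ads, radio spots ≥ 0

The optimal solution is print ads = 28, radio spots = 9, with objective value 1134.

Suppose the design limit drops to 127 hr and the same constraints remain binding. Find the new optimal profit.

1125

Binding: budget and design. Non-binding: airtime (24 unused), production (22 unused).
Since airtime, production are not tight, their duals are 0.
Dual feasibility on the basic columns requires 6·y_budget + 4·y_design = 36, 2·y_budget + 2·y_design = 14.
→ y_budget = 4 and y_design = 3.
Δz = y_design·Δb = 3 × (-3) = -9, so new z* = 1134 − 9 = 1125.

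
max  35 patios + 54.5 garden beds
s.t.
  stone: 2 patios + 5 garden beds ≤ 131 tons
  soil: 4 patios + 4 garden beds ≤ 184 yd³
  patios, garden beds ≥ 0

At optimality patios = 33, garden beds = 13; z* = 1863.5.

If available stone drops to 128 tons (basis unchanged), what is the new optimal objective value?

1844

At the optimum: stone uses 131 of 131 (binding); soil uses 184 of 184 (binding).
Dual feasibility on the basic columns requires 2·y_stone + 4·y_soil = 35, 5·y_stone + 4·y_soil = 54.5.
→ y_stone = 6.5 and y_soil = 5.5.
Δz = y_stone·Δb = 6.5 × (-3) = -19.5, so new z* = 1863.5 − 19.5 = 1844.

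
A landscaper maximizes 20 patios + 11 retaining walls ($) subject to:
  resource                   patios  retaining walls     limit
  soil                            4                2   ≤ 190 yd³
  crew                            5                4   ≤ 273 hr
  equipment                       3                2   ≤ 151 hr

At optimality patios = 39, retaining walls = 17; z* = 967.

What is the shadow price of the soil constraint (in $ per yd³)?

3.5

At the optimum: soil uses 190 of 190 (binding); crew uses 263 of 273 (slack = 10); equipment uses 151 of 151 (binding).
By complementary slackness, y = 0 for the non-binding constraint.
Dual feasibility on the basic columns requires 4·y_soil + 3·y_equipment = 20, 2·y_soil + 2·y_equipment = 11.
This yields shadow prices y_soil = 3.5, y_equipment = 2.
Shadow price of soil = 3.5.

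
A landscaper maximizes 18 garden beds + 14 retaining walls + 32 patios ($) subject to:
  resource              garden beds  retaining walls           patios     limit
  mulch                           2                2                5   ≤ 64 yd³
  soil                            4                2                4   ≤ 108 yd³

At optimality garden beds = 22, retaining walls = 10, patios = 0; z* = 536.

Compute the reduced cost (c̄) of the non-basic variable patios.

-1

Both mulch and soil are binding at x*.
From A_Bᵀ y = c: 2·y_mulch + 4·y_soil = 18; 2·y_mulch + 2·y_soil = 14.
→ y_mulch = 5 and y_soil = 2.
Reduced cost of patios: c₃ − yᵀa₃ = 32 − (5·5 + 2·4) = 32 − 33 = -1.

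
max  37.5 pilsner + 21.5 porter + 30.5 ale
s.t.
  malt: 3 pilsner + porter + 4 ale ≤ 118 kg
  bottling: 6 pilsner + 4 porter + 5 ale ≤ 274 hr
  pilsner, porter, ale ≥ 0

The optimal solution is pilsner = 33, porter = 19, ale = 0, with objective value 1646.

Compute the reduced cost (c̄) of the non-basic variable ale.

-6

At the optimum: malt uses 118 of 118 (binding); bottling uses 274 of 274 (binding).
From A_Bᵀ y = c: 3·y_malt + 6·y_bottling = 37.5; 1·y_malt + 4·y_bottling = 21.5.
→ y_malt = 3.5 and y_bottling = 4.5.
Reduced cost of ale: c₃ − yᵀa₃ = 30.5 − (3.5·4 + 4.5·5) = 30.5 − 36.5 = -6.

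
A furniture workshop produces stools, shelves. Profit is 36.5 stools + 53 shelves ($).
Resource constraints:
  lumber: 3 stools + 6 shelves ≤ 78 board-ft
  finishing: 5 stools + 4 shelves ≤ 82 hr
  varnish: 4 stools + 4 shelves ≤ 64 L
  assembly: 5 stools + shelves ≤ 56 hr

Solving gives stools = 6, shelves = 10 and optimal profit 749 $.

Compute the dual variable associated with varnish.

5

Binding: lumber and varnish. Non-binding: finishing (12 unused), assembly (16 unused).
Slack constraints have shadow price 0 (complementary slackness).
From A_Bᵀ y = c: 3·y_lumber + 4·y_varnish = 36.5; 6·y_lumber + 4·y_varnish = 53.
Solving: y_lumber = 5.5, y_varnish = 5.
Shadow price of varnish = 5.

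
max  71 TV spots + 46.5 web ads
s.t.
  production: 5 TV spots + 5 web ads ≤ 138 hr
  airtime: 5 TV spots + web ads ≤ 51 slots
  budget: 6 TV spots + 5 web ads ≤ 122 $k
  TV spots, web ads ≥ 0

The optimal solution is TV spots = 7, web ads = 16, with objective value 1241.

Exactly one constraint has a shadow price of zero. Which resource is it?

production

production: 115/138 (slack 23)
airtime: 51/51 (binding)
budget: 122/122 (binding)
By complementary slackness, a constraint with positive slack has shadow price 0 → production.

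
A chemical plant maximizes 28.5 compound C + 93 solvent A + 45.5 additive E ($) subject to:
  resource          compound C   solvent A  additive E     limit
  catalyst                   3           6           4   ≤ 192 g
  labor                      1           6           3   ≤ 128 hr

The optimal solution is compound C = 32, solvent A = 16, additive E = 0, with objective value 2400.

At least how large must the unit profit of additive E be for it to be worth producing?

At the optimum: catalyst uses 192 of 192 (binding); labor uses 128 of 128 (binding).
Dual feasibility on the basic columns requires 3·y_catalyst + 1·y_labor = 28.5, 6·y_catalyst + 6·y_labor = 93.
Solving: y_catalyst = 6.5, y_labor = 9.
additive E enters the basis when its profit ≥ yᵀa₃ = 6.5·4 + 9·3 = 53.

53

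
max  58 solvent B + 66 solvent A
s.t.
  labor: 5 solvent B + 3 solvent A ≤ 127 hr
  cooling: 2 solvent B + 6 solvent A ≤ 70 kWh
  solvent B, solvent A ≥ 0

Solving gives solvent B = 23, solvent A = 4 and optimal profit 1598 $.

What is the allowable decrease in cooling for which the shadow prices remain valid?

Binding constraints: labor, cooling. The basis is B = [[5,3],[2,6]] with det 24.
Per unit decrease in cooling, x* moves by d = (0.125, -0.2083).
The basis stays optimal until solvent A reaches 0; allowable decrease = 19.2 kWh.

19.2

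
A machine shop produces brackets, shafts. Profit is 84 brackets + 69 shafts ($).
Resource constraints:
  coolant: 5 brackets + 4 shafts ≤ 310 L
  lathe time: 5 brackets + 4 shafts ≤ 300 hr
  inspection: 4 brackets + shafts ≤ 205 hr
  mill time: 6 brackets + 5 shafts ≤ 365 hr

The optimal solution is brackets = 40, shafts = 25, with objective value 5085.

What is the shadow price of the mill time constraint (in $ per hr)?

Binding: lathe time and mill time. Non-binding: coolant (10 unused), inspection (20 unused).
By complementary slackness, y = 0 for the non-binding constraints.
From A_Bᵀ y = c: 5·y_lathe time + 6·y_mill time = 84; 4·y_lathe time + 5·y_mill time = 69.
Solving: y_lathe time = 6, y_mill time = 9.
Shadow price of mill time = 9.

9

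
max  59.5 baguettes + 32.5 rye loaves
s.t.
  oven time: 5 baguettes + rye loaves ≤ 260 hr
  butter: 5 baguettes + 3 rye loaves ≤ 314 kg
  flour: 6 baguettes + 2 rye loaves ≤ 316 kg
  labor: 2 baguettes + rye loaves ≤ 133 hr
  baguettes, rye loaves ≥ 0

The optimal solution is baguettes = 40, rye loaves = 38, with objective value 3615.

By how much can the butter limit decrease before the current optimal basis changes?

Binding constraints: butter, flour. The basis is B = [[5,3],[6,2]] with det -8.
Per unit decrease in butter, x* moves by d = (0.25, -0.75).
The basis stays optimal until oven time becomes binding; allowable decrease = 44 kg.

44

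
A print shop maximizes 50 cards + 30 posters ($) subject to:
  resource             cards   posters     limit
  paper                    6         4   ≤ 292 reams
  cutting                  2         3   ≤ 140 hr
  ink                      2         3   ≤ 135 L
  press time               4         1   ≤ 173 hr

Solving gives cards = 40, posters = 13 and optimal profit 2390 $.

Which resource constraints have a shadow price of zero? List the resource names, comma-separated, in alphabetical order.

cutting, ink

paper: 292/292 (binding)
cutting: 119/140 (slack 21)
ink: 119/135 (slack 16)
press time: 173/173 (binding)
By complementary slackness, a constraint with positive slack has shadow price 0 → cutting, ink.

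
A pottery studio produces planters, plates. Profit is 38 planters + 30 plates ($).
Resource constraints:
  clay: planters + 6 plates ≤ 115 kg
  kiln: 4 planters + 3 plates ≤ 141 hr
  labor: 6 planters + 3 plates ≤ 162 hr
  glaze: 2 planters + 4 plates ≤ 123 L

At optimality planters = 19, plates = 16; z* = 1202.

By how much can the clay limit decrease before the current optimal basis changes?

Binding constraints: clay, labor. The basis is B = [[1,6],[6,3]] with det -33.
Per unit decrease in clay, x* moves by d = (0.0909, -0.1818).
The basis stays optimal until plates reaches 0; allowable decrease = 88 kg.

88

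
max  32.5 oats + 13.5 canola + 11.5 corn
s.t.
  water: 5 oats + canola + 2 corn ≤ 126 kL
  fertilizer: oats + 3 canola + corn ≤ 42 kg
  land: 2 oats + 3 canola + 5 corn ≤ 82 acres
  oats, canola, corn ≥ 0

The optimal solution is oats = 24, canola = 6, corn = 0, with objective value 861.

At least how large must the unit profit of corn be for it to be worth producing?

Check each constraint at x*: water 126/126 (tight); fertilizer 42/42 (tight); land 66/82 (slack 16).
Since land is not tight, its dual is 0.
Dual feasibility on the basic columns requires 5·y_water + 1·y_fertilizer = 32.5, 1·y_water + 3·y_fertilizer = 13.5.
Solving: y_water = 6, y_fertilizer = 2.5.
corn enters the basis when its profit ≥ yᵀa₃ = 6·2 + 2.5·1 = 14.5.

14.5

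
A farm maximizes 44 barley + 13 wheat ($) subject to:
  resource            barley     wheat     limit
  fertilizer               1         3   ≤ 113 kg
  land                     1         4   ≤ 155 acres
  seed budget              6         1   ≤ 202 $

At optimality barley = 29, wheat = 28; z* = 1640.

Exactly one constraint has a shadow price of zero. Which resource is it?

land

fertilizer: 113/113 (binding)
land: 141/155 (slack 14)
seed budget: 202/202 (binding)
By complementary slackness, a constraint with positive slack has shadow price 0 → land.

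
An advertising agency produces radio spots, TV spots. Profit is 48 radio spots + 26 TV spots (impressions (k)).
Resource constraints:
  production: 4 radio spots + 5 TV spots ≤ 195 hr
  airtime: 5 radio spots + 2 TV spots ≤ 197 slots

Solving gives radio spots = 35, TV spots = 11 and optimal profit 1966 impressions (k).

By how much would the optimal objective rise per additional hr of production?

Both production and airtime are binding at x*.
Dual feasibility on the basic columns requires 4·y_production + 5·y_airtime = 48, 5·y_production + 2·y_airtime = 26.
This yields shadow prices y_production = 2, y_airtime = 8.
Shadow price of production = 2.

2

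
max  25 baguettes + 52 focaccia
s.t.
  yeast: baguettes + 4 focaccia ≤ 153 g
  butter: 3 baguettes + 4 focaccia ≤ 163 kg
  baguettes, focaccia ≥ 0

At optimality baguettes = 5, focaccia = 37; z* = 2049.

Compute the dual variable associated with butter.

At the optimum: yeast uses 153 of 153 (binding); butter uses 163 of 163 (binding).
The binding rows give the dual system: 1·y_yeast + 3·y_butter = 25 and 4·y_yeast + 4·y_butter = 52.
This yields shadow prices y_yeast = 7, y_butter = 6.
Shadow price of butter = 6.

6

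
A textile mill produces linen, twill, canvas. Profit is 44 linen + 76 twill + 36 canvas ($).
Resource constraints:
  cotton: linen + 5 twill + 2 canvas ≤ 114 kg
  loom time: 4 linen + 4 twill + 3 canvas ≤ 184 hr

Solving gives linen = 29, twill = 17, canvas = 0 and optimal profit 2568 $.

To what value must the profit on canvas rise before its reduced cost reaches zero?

43

Both cotton and loom time are binding at x*.
The binding rows give the dual system: 1·y_cotton + 4·y_loom time = 44 and 5·y_cotton + 4·y_loom time = 76.
→ y_cotton = 8 and y_loom time = 9.
canvas enters the basis when its profit ≥ yᵀa₃ = 8·2 + 9·3 = 43.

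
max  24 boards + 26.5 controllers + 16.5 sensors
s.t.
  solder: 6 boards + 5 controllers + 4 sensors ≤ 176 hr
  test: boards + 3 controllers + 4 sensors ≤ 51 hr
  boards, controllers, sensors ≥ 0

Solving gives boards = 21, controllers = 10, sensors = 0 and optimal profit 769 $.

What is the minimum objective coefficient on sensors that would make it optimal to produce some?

Check each constraint at x*: solder 176/176 (tight); test 51/51 (tight).
The binding rows give the dual system: 6·y_solder + 1·y_test = 24 and 5·y_solder + 3·y_test = 26.5.
Solving: y_solder = 3.5, y_test = 3.
sensors enters the basis when its profit ≥ yᵀa₃ = 3.5·4 + 3·4 = 26.

26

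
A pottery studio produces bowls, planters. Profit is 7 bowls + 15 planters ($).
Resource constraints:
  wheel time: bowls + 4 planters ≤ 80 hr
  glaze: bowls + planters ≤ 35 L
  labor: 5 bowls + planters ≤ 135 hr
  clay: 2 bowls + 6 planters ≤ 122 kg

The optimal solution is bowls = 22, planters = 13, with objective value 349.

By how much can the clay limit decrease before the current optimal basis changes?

Binding constraints: glaze, clay. The basis is B = [[1,1],[2,6]] with det 4.
Per unit decrease in clay, x* moves by d = (0.25, -0.25).
The basis stays optimal until labor becomes binding; allowable decrease = 12 kg.

12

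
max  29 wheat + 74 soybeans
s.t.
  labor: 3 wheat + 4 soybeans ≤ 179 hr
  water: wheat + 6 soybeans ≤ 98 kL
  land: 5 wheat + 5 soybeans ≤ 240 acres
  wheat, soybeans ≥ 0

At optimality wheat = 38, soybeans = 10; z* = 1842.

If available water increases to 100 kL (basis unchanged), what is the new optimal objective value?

1860

Binding: water and land. Non-binding: labor (25 unused).
Since labor is not tight, its dual is 0.
The binding rows give the dual system: 1·y_water + 5·y_land = 29 and 6·y_water + 5·y_land = 74.
Solving: y_water = 9, y_land = 4.
Δz = y_water·Δb = 9 × (2) = 18, so new z* = 1842 + 18 = 1860.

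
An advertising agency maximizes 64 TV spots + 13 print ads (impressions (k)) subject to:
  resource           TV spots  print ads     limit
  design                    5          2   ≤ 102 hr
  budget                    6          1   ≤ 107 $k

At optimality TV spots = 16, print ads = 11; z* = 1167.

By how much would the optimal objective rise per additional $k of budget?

Check each constraint at x*: design 102/102 (tight); budget 107/107 (tight).
From A_Bᵀ y = c: 5·y_design + 6·y_budget = 64; 2·y_design + 1·y_budget = 13.
This yields shadow prices y_design = 2, y_budget = 9.
Shadow price of budget = 9.

9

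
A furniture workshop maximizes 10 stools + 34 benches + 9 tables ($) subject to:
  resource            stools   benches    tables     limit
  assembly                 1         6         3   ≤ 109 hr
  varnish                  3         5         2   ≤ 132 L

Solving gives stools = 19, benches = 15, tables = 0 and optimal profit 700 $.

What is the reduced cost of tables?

Both assembly and varnish are binding at x*.
The binding rows give the dual system: 1·y_assembly + 3·y_varnish = 10 and 6·y_assembly + 5·y_varnish = 34.
This yields shadow prices y_assembly = 4, y_varnish = 2.
Reduced cost of tables: c₃ − yᵀa₃ = 9 − (4·3 + 2·2) = 9 − 16 = -7.

-7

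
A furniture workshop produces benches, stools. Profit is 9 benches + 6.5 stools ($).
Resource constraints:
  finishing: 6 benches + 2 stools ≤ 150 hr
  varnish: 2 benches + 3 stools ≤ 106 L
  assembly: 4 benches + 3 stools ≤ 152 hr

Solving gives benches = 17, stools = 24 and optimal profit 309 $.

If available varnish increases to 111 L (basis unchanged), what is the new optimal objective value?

316.5

At the optimum: finishing uses 150 of 150 (binding); varnish uses 106 of 106 (binding); assembly uses 140 of 152 (slack = 12).
Slack constraints have shadow price 0 (complementary slackness).
The binding rows give the dual system: 6·y_finishing + 2·y_varnish = 9 and 2·y_finishing + 3·y_varnish = 6.5.
This yields shadow prices y_finishing = 1, y_varnish = 1.5.
Δz = y_varnish·Δb = 1.5 × (5) = 7.5, so new z* = 309 + 7.5 = 316.5.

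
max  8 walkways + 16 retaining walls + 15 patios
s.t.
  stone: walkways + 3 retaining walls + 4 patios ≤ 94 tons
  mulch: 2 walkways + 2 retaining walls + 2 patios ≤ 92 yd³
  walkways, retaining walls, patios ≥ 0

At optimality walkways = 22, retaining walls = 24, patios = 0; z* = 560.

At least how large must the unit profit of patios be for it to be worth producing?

20

Check each constraint at x*: stone 94/94 (tight); mulch 92/92 (tight).
Dual feasibility on the basic columns requires 1·y_stone + 2·y_mulch = 8, 3·y_stone + 2·y_mulch = 16.
→ y_stone = 4 and y_mulch = 2.
patios enters the basis when its profit ≥ yᵀa₃ = 4·4 + 2·2 = 20.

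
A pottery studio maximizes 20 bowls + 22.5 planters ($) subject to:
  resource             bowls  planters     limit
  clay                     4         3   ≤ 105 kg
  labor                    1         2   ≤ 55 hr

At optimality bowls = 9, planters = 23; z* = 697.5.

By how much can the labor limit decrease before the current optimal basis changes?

28.75

Binding constraints: clay, labor. The basis is B = [[4,3],[1,2]] with det 5.
Per unit decrease in labor, x* moves by d = (0.6, -0.8).
The basis stays optimal until planters reaches 0; allowable decrease = 28.75 hr.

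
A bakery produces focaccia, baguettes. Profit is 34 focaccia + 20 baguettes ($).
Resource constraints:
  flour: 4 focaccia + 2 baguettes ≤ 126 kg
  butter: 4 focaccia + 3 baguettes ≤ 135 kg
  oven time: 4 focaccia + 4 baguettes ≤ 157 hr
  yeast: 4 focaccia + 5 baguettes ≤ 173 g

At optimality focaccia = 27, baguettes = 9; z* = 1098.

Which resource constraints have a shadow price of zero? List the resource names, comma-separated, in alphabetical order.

flour: 126/126 (binding)
butter: 135/135 (binding)
oven time: 144/157 (slack 13)
yeast: 153/173 (slack 20)
By complementary slackness, a constraint with positive slack has shadow price 0 → oven time, yeast.

oven time, yeast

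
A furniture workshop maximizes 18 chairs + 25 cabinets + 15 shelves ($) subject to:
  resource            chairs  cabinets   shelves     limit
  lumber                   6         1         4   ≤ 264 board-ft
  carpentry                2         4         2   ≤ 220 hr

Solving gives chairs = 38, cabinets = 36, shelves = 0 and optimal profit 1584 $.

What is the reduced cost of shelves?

-1

Check each constraint at x*: lumber 264/264 (tight); carpentry 220/220 (tight).
The binding rows give the dual system: 6·y_lumber + 2·y_carpentry = 18 and 1·y_lumber + 4·y_carpentry = 25.
This yields shadow prices y_lumber = 1, y_carpentry = 6.
Reduced cost of shelves: c₃ − yᵀa₃ = 15 − (1·4 + 6·2) = 15 − 16 = -1.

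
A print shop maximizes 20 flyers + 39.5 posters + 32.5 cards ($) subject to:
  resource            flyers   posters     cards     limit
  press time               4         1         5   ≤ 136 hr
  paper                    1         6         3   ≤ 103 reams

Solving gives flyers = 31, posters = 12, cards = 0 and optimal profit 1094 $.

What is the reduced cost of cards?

At the optimum: press time uses 136 of 136 (binding); paper uses 103 of 103 (binding).
From A_Bᵀ y = c: 4·y_press time + 1·y_paper = 20; 1·y_press time + 6·y_paper = 39.5.
This yields shadow prices y_press time = 3.5, y_paper = 6.
Reduced cost of cards: c₃ − yᵀa₃ = 32.5 − (3.5·5 + 6·3) = 32.5 − 35.5 = -3.

-3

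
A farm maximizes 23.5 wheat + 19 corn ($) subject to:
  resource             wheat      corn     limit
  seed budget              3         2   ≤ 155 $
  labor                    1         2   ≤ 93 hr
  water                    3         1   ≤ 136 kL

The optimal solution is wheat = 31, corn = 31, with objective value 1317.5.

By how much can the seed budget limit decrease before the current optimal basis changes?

62

Binding constraints: seed budget, labor. The basis is B = [[3,2],[1,2]] with det 4.
Per unit decrease in seed budget, x* moves by d = (-0.5, 0.25).
The basis stays optimal until wheat reaches 0; allowable decrease = 62 $.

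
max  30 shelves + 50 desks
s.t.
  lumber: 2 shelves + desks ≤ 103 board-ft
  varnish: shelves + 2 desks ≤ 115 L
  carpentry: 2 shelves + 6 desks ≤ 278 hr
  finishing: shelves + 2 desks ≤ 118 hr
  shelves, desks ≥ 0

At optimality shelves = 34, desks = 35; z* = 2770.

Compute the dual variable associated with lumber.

At the optimum: lumber uses 103 of 103 (binding); varnish uses 104 of 115 (slack = 11); carpentry uses 278 of 278 (binding); finishing uses 104 of 118 (slack = 14).
Slack constraints have shadow price 0 (complementary slackness).
The binding rows give the dual system: 2·y_lumber + 2·y_carpentry = 30 and 1·y_lumber + 6·y_carpentry = 50.
Solving: y_lumber = 8, y_carpentry = 7.
Shadow price of lumber = 8.

8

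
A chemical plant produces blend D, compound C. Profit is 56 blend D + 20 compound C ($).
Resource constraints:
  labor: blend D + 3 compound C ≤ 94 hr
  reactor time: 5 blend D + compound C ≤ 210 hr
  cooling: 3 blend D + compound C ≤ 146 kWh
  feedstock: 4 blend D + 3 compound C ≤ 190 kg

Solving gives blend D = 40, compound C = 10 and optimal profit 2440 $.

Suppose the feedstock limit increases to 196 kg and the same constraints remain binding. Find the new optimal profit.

2464

Binding: reactor time and feedstock. Non-binding: labor (24 unused), cooling (16 unused).
Since labor, cooling are not tight, their duals are 0.
Dual feasibility on the basic columns requires 5·y_reactor time + 4·y_feedstock = 56, 1·y_reactor time + 3·y_feedstock = 20.
This yields shadow prices y_reactor time = 8, y_feedstock = 4.
Δz = y_feedstock·Δb = 4 × (6) = 24, so new z* = 2440 + 24 = 2464.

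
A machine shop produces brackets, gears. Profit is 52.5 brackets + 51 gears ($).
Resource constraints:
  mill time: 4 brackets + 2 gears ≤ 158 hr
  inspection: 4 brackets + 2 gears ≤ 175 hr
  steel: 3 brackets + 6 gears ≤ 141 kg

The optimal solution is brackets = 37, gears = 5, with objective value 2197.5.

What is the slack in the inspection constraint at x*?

17

inspection used = 4·37 + 2·5 = 158; slack = 175 − 158 = 17.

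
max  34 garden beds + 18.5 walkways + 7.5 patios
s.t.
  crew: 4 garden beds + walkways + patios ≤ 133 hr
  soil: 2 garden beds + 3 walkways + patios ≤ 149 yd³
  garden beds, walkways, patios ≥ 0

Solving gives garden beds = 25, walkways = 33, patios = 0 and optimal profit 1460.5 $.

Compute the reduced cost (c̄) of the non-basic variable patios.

At the optimum: crew uses 133 of 133 (binding); soil uses 149 of 149 (binding).
From A_Bᵀ y = c: 4·y_crew + 2·y_soil = 34; 1·y_crew + 3·y_soil = 18.5.
Solving: y_crew = 6.5, y_soil = 4.
Reduced cost of patios: c₃ − yᵀa₃ = 7.5 − (6.5·1 + 4·1) = 7.5 − 10.5 = -3.

-3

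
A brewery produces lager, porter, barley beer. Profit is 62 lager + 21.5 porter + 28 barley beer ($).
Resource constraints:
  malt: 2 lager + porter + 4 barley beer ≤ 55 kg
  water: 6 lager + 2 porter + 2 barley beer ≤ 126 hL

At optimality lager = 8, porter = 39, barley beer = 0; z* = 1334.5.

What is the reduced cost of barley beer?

-1

Both malt and water are binding at x*.
The binding rows give the dual system: 2·y_malt + 6·y_water = 62 and 1·y_malt + 2·y_water = 21.5.
→ y_malt = 2.5 and y_water = 9.5.
Reduced cost of barley beer: c₃ − yᵀa₃ = 28 − (2.5·4 + 9.5·2) = 28 − 29 = -1.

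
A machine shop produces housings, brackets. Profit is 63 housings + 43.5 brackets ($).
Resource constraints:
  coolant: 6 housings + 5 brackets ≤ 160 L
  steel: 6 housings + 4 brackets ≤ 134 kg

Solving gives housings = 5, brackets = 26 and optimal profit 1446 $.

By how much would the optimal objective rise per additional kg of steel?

Both coolant and steel are binding at x*.
Dual feasibility on the basic columns requires 6·y_coolant + 6·y_steel = 63, 5·y_coolant + 4·y_steel = 43.5.
This yields shadow prices y_coolant = 1.5, y_steel = 9.
Shadow price of steel = 9.

9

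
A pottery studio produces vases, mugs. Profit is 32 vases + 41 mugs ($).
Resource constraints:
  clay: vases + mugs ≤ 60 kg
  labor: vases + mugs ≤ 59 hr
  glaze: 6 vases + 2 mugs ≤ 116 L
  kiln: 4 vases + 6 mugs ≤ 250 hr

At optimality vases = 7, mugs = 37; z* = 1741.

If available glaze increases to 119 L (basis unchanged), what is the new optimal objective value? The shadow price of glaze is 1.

1744

Δb = 3, so new z* = 1741 + (1)·(3) = 1741 + 3 = 1744.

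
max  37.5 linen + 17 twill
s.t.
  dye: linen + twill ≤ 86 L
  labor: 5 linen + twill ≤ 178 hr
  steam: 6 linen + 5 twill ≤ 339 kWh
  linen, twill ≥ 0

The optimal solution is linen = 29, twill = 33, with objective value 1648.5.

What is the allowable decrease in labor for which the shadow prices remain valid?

Binding constraints: labor, steam. The basis is B = [[5,1],[6,5]] with det 19.
Per unit decrease in labor, x* moves by d = (-0.2632, 0.3158).
The basis stays optimal until linen reaches 0; allowable decrease = 110.2 hr.

110.2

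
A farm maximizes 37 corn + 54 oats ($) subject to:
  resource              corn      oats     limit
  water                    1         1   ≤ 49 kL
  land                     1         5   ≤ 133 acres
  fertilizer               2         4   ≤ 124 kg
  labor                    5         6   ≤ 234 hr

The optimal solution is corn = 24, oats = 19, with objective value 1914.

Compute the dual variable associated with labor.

5

At the optimum: water uses 43 of 49 (slack = 6); land uses 119 of 133 (slack = 14); fertilizer uses 124 of 124 (binding); labor uses 234 of 234 (binding).
By complementary slackness, y = 0 for the non-binding constraints.
The binding rows give the dual system: 2·y_fertilizer + 5·y_labor = 37 and 4·y_fertilizer + 6·y_labor = 54.
Solving: y_fertilizer = 6, y_labor = 5.
Shadow price of labor = 5.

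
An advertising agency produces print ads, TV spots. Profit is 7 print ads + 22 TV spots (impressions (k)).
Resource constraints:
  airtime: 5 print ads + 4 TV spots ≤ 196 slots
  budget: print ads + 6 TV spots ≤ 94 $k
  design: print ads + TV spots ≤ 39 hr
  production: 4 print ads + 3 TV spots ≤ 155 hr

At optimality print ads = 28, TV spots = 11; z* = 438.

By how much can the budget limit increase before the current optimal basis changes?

Binding constraints: budget, design. The basis is B = [[1,6],[1,1]] with det -5.
Per unit increase in budget, x* moves by d = (-0.2, 0.2).
The basis stays optimal until print ads reaches 0; allowable increase = 140 $k.

140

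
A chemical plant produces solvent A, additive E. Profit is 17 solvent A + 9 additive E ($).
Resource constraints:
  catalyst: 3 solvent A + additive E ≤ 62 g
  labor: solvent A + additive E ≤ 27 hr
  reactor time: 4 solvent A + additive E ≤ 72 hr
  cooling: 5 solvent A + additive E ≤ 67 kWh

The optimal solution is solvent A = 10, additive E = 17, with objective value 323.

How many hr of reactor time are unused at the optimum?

15

reactor time used = 4·10 + 1·17 = 57; slack = 72 − 57 = 15.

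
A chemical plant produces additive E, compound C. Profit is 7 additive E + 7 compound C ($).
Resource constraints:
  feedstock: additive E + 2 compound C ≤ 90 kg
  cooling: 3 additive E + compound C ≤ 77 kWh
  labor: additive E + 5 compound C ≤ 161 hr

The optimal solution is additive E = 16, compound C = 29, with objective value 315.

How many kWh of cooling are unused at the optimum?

cooling used = 3·16 + 1·29 = 77; slack = 77 − 77 = 0.

0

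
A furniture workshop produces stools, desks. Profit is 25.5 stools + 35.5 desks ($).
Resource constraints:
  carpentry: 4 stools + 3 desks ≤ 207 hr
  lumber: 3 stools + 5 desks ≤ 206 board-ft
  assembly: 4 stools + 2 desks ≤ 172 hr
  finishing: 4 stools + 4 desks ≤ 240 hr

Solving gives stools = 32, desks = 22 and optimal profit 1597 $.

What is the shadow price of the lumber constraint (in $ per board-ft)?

Check each constraint at x*: carpentry 194/207 (slack 13); lumber 206/206 (tight); assembly 172/172 (tight); finishing 216/240 (slack 24).
By complementary slackness, y = 0 for the non-binding constraints.
The binding rows give the dual system: 3·y_lumber + 4·y_assembly = 25.5 and 5·y_lumber + 2·y_assembly = 35.5.
→ y_lumber = 6.5 and y_assembly = 1.5.
Shadow price of lumber = 6.5.

6.5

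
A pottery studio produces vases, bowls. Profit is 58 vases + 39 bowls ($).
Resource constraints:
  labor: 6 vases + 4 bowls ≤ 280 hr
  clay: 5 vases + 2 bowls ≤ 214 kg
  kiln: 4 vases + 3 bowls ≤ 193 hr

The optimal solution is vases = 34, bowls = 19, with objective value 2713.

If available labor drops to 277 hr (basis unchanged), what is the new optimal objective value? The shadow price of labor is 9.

2686

Δb = -3, so new z* = 2713 + (9)·(-3) = 2713 − 27 = 2686.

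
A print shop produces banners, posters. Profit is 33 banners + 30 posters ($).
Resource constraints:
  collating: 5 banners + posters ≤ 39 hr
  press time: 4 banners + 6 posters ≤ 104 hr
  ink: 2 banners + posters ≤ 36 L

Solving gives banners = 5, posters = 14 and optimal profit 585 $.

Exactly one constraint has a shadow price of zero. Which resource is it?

collating: 39/39 (binding)
press time: 104/104 (binding)
ink: 24/36 (slack 12)
By complementary slackness, a constraint with positive slack has shadow price 0 → ink.

ink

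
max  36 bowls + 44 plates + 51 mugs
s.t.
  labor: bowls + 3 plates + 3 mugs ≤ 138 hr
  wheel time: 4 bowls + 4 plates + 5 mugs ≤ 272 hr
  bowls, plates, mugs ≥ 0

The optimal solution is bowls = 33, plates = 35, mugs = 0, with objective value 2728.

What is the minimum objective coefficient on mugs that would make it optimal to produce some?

52

At the optimum: labor uses 138 of 138 (binding); wheel time uses 272 of 272 (binding).
Dual feasibility on the basic columns requires 1·y_labor + 4·y_wheel time = 36, 3·y_labor + 4·y_wheel time = 44.
Solving: y_labor = 4, y_wheel time = 8.
mugs enters the basis when its profit ≥ yᵀa₃ = 4·3 + 8·5 = 52.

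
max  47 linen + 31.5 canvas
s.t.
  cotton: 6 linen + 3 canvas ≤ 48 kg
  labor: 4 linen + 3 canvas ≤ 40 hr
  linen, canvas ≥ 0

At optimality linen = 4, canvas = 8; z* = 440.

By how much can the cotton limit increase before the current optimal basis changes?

Binding constraints: cotton, labor. The basis is B = [[6,3],[4,3]] with det 6.
Per unit increase in cotton, x* moves by d = (0.5, -0.6667).
The basis stays optimal until canvas reaches 0; allowable increase = 12 kg.

12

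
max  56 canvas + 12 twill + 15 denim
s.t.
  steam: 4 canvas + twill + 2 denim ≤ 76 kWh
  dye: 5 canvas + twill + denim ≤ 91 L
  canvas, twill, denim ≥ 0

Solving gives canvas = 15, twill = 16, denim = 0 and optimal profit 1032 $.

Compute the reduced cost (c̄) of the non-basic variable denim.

Check each constraint at x*: steam 76/76 (tight); dye 91/91 (tight).
The binding rows give the dual system: 4·y_steam + 5·y_dye = 56 and 1·y_steam + 1·y_dye = 12.
→ y_steam = 4 and y_dye = 8.
Reduced cost of denim: c₃ − yᵀa₃ = 15 − (4·2 + 8·1) = 15 − 16 = -1.

-1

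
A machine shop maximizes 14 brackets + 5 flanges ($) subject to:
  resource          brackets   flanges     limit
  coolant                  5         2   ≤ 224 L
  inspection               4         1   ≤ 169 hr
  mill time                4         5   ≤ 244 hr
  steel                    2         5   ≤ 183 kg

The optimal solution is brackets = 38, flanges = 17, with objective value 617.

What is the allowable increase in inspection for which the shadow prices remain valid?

10.2

Binding constraints: coolant, inspection. The basis is B = [[5,2],[4,1]] with det -3.
Per unit increase in inspection, x* moves by d = (0.6667, -1.6667).
The basis stays optimal until flanges reaches 0; allowable increase = 10.2 hr.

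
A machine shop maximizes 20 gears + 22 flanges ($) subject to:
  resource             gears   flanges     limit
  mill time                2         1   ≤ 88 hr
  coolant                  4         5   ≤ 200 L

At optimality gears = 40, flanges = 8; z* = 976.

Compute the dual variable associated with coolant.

Both mill time and coolant are binding at x*.
Dual feasibility on the basic columns requires 2·y_mill time + 4·y_coolant = 20, 1·y_mill time + 5·y_coolant = 22.
→ y_mill time = 2 and y_coolant = 4.
Shadow price of coolant = 4.

4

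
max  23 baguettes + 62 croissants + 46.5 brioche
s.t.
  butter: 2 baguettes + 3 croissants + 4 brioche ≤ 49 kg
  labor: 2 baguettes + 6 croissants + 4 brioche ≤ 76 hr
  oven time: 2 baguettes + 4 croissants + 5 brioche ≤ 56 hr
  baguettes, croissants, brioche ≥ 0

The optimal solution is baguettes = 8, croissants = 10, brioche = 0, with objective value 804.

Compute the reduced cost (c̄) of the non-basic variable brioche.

-3

At the optimum: butter uses 46 of 49 (slack = 3); labor uses 76 of 76 (binding); oven time uses 56 of 56 (binding).
Slack constraints have shadow price 0 (complementary slackness).
Dual feasibility on the basic columns requires 2·y_labor + 2·y_oven time = 23, 6·y_labor + 4·y_oven time = 62.
→ y_labor = 8 and y_oven time = 3.5.
Reduced cost of brioche: c₃ − yᵀa₃ = 46.5 − (8·4 + 3.5·5) = 46.5 − 49.5 = -3.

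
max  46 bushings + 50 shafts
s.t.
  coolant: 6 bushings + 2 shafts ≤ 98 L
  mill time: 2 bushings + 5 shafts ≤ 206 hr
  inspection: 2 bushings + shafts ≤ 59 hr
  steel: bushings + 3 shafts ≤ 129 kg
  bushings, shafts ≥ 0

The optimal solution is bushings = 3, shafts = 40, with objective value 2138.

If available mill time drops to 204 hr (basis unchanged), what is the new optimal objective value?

Binding: coolant and mill time. Non-binding: inspection (13 unused), steel (6 unused).
Since inspection, steel are not tight, their duals are 0.
From A_Bᵀ y = c: 6·y_coolant + 2·y_mill time = 46; 2·y_coolant + 5·y_mill time = 50.
This yields shadow prices y_coolant = 5, y_mill time = 8.
Δz = y_mill time·Δb = 8 × (-2) = -16, so new z* = 2138 − 16 = 2122.

2122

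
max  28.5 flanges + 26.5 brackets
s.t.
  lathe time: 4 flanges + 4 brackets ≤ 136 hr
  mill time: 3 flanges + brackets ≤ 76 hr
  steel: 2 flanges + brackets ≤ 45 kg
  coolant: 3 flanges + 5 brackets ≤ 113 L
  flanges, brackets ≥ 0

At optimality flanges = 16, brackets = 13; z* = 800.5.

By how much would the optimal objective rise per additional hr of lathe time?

At the optimum: lathe time uses 116 of 136 (slack = 20); mill time uses 61 of 76 (slack = 15); steel uses 45 of 45 (binding); coolant uses 113 of 113 (binding).
Since lathe time, mill time are not tight, their duals are 0.
The binding rows give the dual system: 2·y_steel + 3·y_coolant = 28.5 and 1·y_steel + 5·y_coolant = 26.5.
This yields shadow prices y_steel = 9, y_coolant = 3.5.
Shadow price of lathe time = 0.

0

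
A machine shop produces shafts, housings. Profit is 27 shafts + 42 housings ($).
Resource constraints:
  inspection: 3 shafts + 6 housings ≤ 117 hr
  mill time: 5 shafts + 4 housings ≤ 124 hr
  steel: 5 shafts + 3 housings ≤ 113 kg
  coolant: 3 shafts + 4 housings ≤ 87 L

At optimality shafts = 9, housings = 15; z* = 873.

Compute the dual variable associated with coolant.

6

At the optimum: inspection uses 117 of 117 (binding); mill time uses 105 of 124 (slack = 19); steel uses 90 of 113 (slack = 23); coolant uses 87 of 87 (binding).
Slack constraints have shadow price 0 (complementary slackness).
Dual feasibility on the basic columns requires 3·y_inspection + 3·y_coolant = 27, 6·y_inspection + 4·y_coolant = 42.
→ y_inspection = 3 and y_coolant = 6.
Shadow price of coolant = 6.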